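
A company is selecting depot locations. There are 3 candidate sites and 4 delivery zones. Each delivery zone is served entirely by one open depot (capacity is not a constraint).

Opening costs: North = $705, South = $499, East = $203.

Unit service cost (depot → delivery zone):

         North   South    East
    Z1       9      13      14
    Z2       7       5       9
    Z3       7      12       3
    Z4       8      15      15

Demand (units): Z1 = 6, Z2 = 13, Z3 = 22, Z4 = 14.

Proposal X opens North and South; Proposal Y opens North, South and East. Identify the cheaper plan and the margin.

Proposal X: {North, South}: Z1→North 9·6=54, Z2→South 5·13=65, Z3→North 7·22=154, Z4→North 8·14=112. Service 385; fixed 1204; total 1589.
Proposal Y: {North, South, East}: Z1→North 9·6=54, Z2→South 5·13=65, Z3→East 3·22=66, Z4→North 8·14=112. Service 297; fixed 1407; total 1704.
Difference: |1589 − 1704| = 115.

Proposal X is cheaper by 115.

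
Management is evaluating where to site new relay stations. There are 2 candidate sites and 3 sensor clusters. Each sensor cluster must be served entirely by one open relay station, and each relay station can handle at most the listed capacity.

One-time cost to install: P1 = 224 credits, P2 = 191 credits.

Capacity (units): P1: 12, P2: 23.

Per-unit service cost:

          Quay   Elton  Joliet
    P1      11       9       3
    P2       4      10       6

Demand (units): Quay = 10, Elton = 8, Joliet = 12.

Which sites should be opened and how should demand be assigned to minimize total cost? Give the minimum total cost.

Minimum total cost: 571

Open {P1, P2}: Quay→P2 4·10=40, Elton→P2 10·8=80, Joliet→P1 3·12=36.
Loads: P1 carries 12/12, P2 carries 18/23. Service 156; fixed 415; total 571.
Next best feasible plan costs 599.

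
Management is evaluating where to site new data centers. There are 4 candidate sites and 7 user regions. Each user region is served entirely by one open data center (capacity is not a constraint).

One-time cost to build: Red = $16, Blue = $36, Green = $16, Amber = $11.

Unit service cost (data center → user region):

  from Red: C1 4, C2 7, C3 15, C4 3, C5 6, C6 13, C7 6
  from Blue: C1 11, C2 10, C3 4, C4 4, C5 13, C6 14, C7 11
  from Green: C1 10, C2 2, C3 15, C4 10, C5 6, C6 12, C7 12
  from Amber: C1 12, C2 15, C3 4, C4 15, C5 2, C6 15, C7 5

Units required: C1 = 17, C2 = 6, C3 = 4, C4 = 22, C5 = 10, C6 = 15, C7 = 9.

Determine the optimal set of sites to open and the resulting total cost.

Open Red, Green and Amber; minimum total cost 450.

For any fixed open set, each user region goes to its cheapest open site; total = fixed + service.
{Red, Green, Amber}: C1→Red 4·17=68, C2→Green 2·6=12, C3→Amber 4·4=16, C4→Red 3·22=66, C5→Amber 2·10=20, C6→Green 12·15=180, C7→Amber 5·9=45. Service 407; fixed 43; total 450.
{Red, Amber}: service 452 + fixed 27 = 479
{Red, Blue, Green, Amber}: service 407 + fixed 79 = 486
{Amber}: service 930 + fixed 11 = 941
No other subset beats 450.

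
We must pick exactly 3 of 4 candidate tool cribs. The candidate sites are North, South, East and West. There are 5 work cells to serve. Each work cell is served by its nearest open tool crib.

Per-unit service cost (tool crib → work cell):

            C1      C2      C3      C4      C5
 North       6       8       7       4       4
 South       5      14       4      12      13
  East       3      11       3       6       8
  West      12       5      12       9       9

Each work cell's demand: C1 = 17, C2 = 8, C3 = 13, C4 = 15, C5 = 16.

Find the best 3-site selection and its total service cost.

With exactly 3 open, each work cell uses its cheapest among the chosen.
{North, East, West}: C1→East 3·17=51, C2→West 5·8=40, C3→East 3·13=39, C4→North 4·15=60, C5→North 4·16=64. Service cost 254.
{North, South, East}: service cost 278
{North, South, West}: service cost 301
Among all 4 size-3 choices, {North, East, West} is lowest.

Choose North, East and West; total service cost 254.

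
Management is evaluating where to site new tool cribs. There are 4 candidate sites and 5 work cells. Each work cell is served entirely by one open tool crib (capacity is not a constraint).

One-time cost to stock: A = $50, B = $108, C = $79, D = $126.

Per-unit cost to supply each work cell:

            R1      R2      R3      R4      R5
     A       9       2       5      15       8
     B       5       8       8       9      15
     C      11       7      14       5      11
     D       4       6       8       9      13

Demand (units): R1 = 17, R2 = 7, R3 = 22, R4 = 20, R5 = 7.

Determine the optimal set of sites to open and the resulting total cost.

For any fixed open set, each work cell goes to its cheapest open site; total = fixed + service.
{A, C}: R1→A 9·17=153, R2→A 2·7=14, R3→A 5·22=110, R4→C 5·20=100, R5→A 8·7=56. Service 433; fixed 129; total 562.
{A, B, C}: R1→B 5·17=85, R2→A 2·7=14, R3→A 5·22=110, R4→C 5·20=100, R5→A 8·7=56. Service 365; fixed 237; total 602.
{A, B}: service 445 + fixed 158 = 603
{A, B, C, D}: service 348 + fixed 363 = 711
No other subset beats 562.

Open A and C; minimum total cost 562.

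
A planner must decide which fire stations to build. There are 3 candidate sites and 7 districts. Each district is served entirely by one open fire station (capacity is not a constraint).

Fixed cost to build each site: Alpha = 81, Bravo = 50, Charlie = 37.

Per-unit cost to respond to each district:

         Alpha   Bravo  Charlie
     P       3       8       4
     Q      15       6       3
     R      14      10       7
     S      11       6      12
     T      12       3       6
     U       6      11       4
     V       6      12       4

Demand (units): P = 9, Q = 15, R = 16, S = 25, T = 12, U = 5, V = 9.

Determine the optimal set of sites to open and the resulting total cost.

Open Bravo and Charlie; minimum total cost 522.

For any fixed open set, each district goes to its cheapest open site; total = fixed + service.
{Bravo, Charlie}: P→Charlie 4·9=36, Q→Charlie 3·15=45, R→Charlie 7·16=112, S→Bravo 6·25=150, T→Bravo 3·12=36, U→Charlie 4·5=20, V→Charlie 4·9=36. Service 435; fixed 87; total 522.
{Alpha, Bravo, Charlie}: service 426 + fixed 168 = 594
{Charlie}: service 621 + fixed 37 = 658
No other subset beats 522.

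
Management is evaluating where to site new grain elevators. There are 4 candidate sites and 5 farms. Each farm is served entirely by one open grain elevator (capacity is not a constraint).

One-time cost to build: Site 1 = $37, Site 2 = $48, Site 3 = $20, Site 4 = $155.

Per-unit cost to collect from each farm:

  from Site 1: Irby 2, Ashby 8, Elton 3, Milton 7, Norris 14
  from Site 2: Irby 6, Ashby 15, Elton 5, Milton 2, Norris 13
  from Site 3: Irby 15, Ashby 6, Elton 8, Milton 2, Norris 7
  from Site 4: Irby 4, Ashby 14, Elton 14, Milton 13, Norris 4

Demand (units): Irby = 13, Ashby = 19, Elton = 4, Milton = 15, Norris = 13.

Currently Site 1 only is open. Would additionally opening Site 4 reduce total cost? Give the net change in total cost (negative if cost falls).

No — net change +25 (cost rises by 25).

Current service cost with {Site 1}: 477.
Adding Site 4: each farm re-picks its cheapest; new service cost 347, saving 130.
Extra fixed cost: 155. Net change = 155 − 130 = 25.
(Totals: 514 → 539.)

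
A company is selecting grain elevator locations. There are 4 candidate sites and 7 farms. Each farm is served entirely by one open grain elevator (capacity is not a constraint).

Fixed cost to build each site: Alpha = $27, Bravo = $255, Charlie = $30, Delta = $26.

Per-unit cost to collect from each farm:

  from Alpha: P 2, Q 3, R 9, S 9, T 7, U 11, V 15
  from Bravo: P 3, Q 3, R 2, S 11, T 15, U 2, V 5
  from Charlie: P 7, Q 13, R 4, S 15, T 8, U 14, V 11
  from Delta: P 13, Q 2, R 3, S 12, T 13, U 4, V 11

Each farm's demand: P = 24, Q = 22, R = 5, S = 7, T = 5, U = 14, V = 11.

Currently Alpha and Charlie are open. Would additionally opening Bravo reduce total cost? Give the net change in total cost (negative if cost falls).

No — net change +53 (cost rises by 53).

Current service cost with {Alpha, Charlie}: 507.
Adding Bravo: each farm re-picks its cheapest; new service cost 305, saving 202.
Extra fixed cost: 255. Net change = 255 − 202 = 53.
(Totals: 564 → 617.)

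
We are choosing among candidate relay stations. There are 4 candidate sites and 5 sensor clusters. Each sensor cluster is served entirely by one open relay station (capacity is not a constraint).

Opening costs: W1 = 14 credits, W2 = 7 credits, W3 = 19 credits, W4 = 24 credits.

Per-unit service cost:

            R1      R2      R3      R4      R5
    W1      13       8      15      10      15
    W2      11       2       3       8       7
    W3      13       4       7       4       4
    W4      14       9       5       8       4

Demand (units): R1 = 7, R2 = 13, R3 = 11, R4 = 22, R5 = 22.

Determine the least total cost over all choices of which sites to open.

Minimum total cost: 338

For any fixed open set, each sensor cluster goes to its cheapest open site; total = fixed + service.
{W2, W3}: R1→W2 11·7=77, R2→W2 2·13=26, R3→W2 3·11=33, R4→W3 4·22=88, R5→W3 4·22=88. Service 312; fixed 26; total 338.
{W1, W2, W3}: R1→W2 11·7=77, R2→W2 2·13=26, R3→W2 3·11=33, R4→W3 4·22=88, R5→W3 4·22=88. Service 312; fixed 40; total 352.
{W2, W3, W4}: service 312 + fixed 50 = 362
{W1, W2, W3, W4}: service 312 + fixed 64 = 376
No other subset beats 338.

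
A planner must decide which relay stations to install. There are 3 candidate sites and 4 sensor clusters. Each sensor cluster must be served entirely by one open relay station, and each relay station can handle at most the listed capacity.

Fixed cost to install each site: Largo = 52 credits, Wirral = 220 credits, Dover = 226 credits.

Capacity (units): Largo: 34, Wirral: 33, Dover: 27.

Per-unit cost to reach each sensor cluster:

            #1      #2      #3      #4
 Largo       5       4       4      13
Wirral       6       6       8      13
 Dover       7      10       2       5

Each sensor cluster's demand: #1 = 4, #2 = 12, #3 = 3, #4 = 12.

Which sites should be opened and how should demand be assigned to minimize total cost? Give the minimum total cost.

Open {Largo}: #1→Largo 5·4=20, #2→Largo 4·12=48, #3→Largo 4·3=12, #4→Largo 13·12=156.
Loads: Largo carries 31/34. Service 236; fixed 52; total 288.
Next best feasible plan costs 412.

Minimum total cost: 288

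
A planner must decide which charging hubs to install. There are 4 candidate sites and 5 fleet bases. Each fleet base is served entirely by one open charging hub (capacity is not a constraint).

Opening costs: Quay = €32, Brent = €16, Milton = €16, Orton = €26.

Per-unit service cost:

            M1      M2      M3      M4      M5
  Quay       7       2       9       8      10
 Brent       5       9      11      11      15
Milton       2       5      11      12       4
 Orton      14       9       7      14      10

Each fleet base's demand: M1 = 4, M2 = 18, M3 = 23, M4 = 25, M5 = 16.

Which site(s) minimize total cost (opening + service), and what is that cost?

For any fixed open set, each fleet base goes to its cheapest open site; total = fixed + service.
{Quay, Milton, Orton}: M1→Milton 2·4=8, M2→Quay 2·18=36, M3→Orton 7·23=161, M4→Quay 8·25=200, M5→Milton 4·16=64. Service 469; fixed 74; total 543.
{Quay, Brent, Milton, Orton}: service 469 + fixed 90 = 559
{Quay, Milton}: service 515 + fixed 48 = 563
{Brent}: service 950 + fixed 16 = 966
No other subset beats 543.

Open Quay, Milton and Orton; minimum total cost 543.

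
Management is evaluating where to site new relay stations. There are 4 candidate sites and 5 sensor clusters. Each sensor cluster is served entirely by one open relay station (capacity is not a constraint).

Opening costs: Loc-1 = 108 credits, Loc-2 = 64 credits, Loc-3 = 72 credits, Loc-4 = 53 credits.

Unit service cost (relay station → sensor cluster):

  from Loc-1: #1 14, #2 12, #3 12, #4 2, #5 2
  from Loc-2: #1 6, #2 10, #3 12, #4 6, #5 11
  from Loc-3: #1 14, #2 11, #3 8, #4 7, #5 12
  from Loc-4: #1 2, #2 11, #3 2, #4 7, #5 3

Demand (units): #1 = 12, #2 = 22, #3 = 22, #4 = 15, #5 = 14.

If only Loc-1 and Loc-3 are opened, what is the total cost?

Total cost: 824

Each sensor cluster is assigned to its cheapest site among the open ones.
{Loc-1, Loc-3}: #1→Loc-1 14·12=168, #2→Loc-3 11·22=242, #3→Loc-3 8·22=176, #4→Loc-1 2·15=30, #5→Loc-1 2·14=28. Service 644; fixed 180; total 824.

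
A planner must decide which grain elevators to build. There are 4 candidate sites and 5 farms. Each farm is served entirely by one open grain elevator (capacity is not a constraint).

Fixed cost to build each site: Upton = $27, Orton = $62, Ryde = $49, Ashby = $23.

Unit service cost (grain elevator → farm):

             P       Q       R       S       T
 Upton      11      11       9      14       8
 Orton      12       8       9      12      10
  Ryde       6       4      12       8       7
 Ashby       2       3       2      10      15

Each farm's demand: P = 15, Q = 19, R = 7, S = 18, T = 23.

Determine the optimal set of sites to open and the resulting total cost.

Open Ryde and Ashby; minimum total cost 478.

For any fixed open set, each farm goes to its cheapest open site; total = fixed + service.
{Ryde, Ashby}: P→Ashby 2·15=30, Q→Ashby 3·19=57, R→Ashby 2·7=14, S→Ryde 8·18=144, T→Ryde 7·23=161. Service 406; fixed 72; total 478.
{Upton, Ryde, Ashby}: P→Ashby 2·15=30, Q→Ashby 3·19=57, R→Ashby 2·7=14, S→Ryde 8·18=144, T→Ryde 7·23=161. Service 406; fixed 99; total 505.
{Upton, Ashby}: service 465 + fixed 50 = 515
{Upton, Orton, Ryde, Ashby}: P→Ashby 2·15=30, Q→Ashby 3·19=57, R→Ashby 2·7=14, S→Ryde 8·18=144, T→Ryde 7·23=161. Service 406; fixed 161; total 567.
No other subset beats 478.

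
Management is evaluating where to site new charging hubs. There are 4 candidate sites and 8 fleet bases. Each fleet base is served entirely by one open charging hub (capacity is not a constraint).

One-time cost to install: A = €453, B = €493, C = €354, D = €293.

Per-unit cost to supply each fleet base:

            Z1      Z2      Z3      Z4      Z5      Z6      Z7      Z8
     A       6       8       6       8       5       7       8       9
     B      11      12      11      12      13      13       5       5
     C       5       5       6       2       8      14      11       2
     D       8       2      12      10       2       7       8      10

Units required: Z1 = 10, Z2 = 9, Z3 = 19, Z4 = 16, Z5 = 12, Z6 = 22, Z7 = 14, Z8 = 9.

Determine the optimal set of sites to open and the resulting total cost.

Open D only; minimum total cost 1159.

For any fixed open set, each fleet base goes to its cheapest open site; total = fixed + service.
{D}: Z1→D 8·10=80, Z2→D 2·9=18, Z3→D 12·19=228, Z4→D 10·16=160, Z5→D 2·12=24, Z6→D 7·22=154, Z7→D 8·14=112, Z8→D 10·9=90. Service 866; fixed 293; total 1159.
{C, D}: Z1→C 5·10=50, Z2→D 2·9=18, Z3→C 6·19=114, Z4→C 2·16=32, Z5→D 2·12=24, Z6→D 7·22=154, Z7→D 8·14=112, Z8→C 2·9=18. Service 522; fixed 647; total 1169.
{C}: service 817 + fixed 354 = 1171
{A, B, C, D}: service 480 + fixed 1593 = 2073
No other subset beats 1159.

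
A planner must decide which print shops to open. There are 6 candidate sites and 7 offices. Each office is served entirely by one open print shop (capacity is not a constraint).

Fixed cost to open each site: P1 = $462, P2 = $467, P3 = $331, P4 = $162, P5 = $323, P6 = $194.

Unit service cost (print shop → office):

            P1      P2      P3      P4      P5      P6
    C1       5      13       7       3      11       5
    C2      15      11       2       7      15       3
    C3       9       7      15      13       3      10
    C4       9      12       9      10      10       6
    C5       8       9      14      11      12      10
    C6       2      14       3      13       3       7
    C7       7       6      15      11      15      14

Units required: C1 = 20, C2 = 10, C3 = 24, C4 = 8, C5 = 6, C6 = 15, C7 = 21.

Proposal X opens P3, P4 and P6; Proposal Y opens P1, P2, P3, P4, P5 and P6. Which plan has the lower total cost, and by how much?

Proposal X: {P3, P4, P6}: C1→P4 3·20=60, C2→P3 2·10=20, C3→P6 10·24=240, C4→P6 6·8=48, C5→P6 10·6=60, C6→P3 3·15=45, C7→P4 11·21=231. Service 704; fixed 687; total 1391.
Proposal Y: {P1, P2, P3, P4, P5, P6}: C1→P4 3·20=60, C2→P3 2·10=20, C3→P5 3·24=72, C4→P6 6·8=48, C5→P1 8·6=48, C6→P1 2·15=30, C7→P2 6·21=126. Service 404; fixed 1939; total 2343.
Difference: |1391 − 2343| = 952.

Proposal X is cheaper by 952.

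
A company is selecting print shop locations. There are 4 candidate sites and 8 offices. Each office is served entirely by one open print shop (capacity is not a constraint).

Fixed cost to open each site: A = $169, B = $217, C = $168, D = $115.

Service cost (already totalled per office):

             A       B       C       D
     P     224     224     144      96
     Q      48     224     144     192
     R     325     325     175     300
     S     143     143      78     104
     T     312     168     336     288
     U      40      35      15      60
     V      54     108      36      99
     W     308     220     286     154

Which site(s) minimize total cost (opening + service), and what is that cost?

For any fixed open set, each office goes to its cheapest open site; total = fixed + service.
{C, D}: P→D 96, Q→C 144, R→C 175, S→C 78, T→D 288, U→C 15, V→C 36, W→D 154. Service 986; fixed 283; total 1269.
{A, C, D}: P→D 96, Q→A 48, R→C 175, S→C 78, T→D 288, U→C 15, V→C 36, W→D 154. Service 890; fixed 452; total 1342.
{B, C}: service 980 + fixed 385 = 1365
{A, B, C, D}: service 770 + fixed 669 = 1439
No other subset beats 1269.

Open C and D; minimum total cost 1269.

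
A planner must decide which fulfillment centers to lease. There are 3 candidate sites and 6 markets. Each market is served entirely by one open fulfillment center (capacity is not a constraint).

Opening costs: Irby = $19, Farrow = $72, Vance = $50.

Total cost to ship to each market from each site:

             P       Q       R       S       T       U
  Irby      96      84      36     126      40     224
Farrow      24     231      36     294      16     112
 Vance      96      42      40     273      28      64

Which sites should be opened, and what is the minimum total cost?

For any fixed open set, each market goes to its cheapest open site; total = fixed + service.
{Irby, Farrow, Vance}: P→Farrow 24, Q→Vance 42, R→Irby 36, S→Irby 126, T→Farrow 16, U→Vance 64. Service 308; fixed 141; total 449.
{Irby, Vance}: P→Irby 96, Q→Vance 42, R→Irby 36, S→Irby 126, T→Vance 28, U→Vance 64. Service 392; fixed 69; total 461.
{Irby, Farrow}: P→Farrow 24, Q→Irby 84, R→Irby 36, S→Irby 126, T→Farrow 16, U→Farrow 112. Service 398; fixed 91; total 489.
{Irby}: service 606 + fixed 19 = 625
No other subset beats 449.

Open Irby, Farrow and Vance; minimum total cost 449.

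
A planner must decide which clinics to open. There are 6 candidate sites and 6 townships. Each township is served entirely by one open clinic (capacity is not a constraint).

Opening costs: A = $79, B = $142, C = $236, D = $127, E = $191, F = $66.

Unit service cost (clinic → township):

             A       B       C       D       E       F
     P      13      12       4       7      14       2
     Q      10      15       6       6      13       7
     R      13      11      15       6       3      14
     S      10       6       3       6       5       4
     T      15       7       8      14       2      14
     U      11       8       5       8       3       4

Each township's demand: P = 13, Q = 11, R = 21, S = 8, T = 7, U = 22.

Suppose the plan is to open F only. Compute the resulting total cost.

Each township is assigned to its cheapest site among the open ones.
{F}: P→F 2·13=26, Q→F 7·11=77, R→F 14·21=294, S→F 4·8=32, T→F 14·7=98, U→F 4·22=88. Service 615; fixed 66; total 681.

Total cost: 681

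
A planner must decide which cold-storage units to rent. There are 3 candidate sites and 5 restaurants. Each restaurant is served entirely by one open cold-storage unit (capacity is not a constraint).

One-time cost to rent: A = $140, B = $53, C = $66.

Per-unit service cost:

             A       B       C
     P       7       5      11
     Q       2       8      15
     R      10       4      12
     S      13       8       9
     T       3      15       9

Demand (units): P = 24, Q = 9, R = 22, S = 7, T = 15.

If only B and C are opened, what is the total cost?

Each restaurant is assigned to its cheapest site among the open ones.
{B, C}: P→B 5·24=120, Q→B 8·9=72, R→B 4·22=88, S→B 8·7=56, T→C 9·15=135. Service 471; fixed 119; total 590.

Total cost: 590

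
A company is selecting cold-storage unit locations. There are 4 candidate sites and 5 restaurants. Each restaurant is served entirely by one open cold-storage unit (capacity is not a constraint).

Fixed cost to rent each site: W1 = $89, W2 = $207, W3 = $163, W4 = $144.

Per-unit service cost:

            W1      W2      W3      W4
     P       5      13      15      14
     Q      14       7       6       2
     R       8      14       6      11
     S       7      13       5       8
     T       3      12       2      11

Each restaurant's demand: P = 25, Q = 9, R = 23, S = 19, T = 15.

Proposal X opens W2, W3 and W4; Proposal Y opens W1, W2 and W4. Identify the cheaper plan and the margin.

Proposal X: {W2, W3, W4}: P→W2 13·25=325, Q→W4 2·9=18, R→W3 6·23=138, S→W3 5·19=95, T→W3 2·15=30. Service 606; fixed 514; total 1120.
Proposal Y: {W1, W2, W4}: P→W1 5·25=125, Q→W4 2·9=18, R→W1 8·23=184, S→W1 7·19=133, T→W1 3·15=45. Service 505; fixed 440; total 945.
Difference: |1120 − 945| = 175.

Proposal Y is cheaper by 175.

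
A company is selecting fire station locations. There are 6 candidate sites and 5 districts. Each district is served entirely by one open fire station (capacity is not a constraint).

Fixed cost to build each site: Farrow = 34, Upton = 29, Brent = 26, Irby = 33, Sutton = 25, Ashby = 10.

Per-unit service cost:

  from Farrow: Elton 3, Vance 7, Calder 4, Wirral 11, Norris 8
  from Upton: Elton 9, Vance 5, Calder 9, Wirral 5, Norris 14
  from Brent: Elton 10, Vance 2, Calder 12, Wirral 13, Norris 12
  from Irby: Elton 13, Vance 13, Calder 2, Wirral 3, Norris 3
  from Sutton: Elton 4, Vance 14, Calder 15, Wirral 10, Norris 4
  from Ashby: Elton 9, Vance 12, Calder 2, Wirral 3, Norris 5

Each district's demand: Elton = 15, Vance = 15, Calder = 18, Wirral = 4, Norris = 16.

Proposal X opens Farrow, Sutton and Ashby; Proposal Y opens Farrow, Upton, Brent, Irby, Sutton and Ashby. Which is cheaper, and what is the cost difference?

Proposal Y is cheaper by 3.

Proposal X: {Farrow, Sutton, Ashby}: Elton→Farrow 3·15=45, Vance→Farrow 7·15=105, Calder→Ashby 2·18=36, Wirral→Ashby 3·4=12, Norris→Sutton 4·16=64. Service 262; fixed 69; total 331.
Proposal Y: {Farrow, Upton, Brent, Irby, Sutton, Ashby}: Elton→Farrow 3·15=45, Vance→Brent 2·15=30, Calder→Irby 2·18=36, Wirral→Irby 3·4=12, Norris→Irby 3·16=48. Service 171; fixed 157; total 328.
Difference: |331 − 328| = 3.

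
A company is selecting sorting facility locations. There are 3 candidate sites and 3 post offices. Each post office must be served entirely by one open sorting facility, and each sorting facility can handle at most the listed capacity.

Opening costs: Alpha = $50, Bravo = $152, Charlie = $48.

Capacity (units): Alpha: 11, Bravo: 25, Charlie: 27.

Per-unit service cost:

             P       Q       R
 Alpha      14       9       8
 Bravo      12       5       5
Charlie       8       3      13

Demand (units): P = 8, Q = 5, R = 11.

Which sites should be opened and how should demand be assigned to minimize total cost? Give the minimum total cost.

Minimum total cost: 265

Open {Alpha, Charlie}: P→Charlie 8·8=64, Q→Charlie 3·5=15, R→Alpha 8·11=88.
Loads: Alpha carries 11/11, Charlie carries 13/27. Service 167; fixed 98; total 265.
Next best feasible plan costs 270.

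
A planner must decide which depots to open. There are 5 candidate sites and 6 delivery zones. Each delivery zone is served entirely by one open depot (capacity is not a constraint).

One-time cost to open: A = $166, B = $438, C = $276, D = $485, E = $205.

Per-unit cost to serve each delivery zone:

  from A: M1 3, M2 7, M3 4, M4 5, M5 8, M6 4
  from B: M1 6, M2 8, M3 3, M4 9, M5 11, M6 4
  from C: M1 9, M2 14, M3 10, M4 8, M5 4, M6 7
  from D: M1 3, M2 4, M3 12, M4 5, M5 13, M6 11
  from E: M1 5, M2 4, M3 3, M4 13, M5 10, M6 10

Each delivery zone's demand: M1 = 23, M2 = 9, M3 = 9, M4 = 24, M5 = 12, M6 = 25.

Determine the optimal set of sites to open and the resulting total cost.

For any fixed open set, each delivery zone goes to its cheapest open site; total = fixed + service.
{A}: M1→A 3·23=69, M2→A 7·9=63, M3→A 4·9=36, M4→A 5·24=120, M5→A 8·12=96, M6→A 4·25=100. Service 484; fixed 166; total 650.
{A, E}: M1→A 3·23=69, M2→E 4·9=36, M3→E 3·9=27, M4→A 5·24=120, M5→A 8·12=96, M6→A 4·25=100. Service 448; fixed 371; total 819.
{A, C}: service 436 + fixed 442 = 878
{A, B, C, D, E}: service 400 + fixed 1570 = 1970
No other subset beats 650.

Open A only; minimum total cost 650.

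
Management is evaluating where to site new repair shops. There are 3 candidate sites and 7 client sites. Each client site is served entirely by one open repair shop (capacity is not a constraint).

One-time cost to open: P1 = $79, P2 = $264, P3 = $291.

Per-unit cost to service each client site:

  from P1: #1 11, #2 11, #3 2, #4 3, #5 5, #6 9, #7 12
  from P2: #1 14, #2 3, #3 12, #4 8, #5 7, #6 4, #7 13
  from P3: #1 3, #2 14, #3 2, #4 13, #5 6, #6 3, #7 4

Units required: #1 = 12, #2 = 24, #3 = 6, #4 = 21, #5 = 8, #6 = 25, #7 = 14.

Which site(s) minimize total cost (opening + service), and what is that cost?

For any fixed open set, each client site goes to its cheapest open site; total = fixed + service.
{P1, P3}: #1→P3 3·12=36, #2→P1 11·24=264, #3→P1 2·6=12, #4→P1 3·21=63, #5→P1 5·8=40, #6→P3 3·25=75, #7→P3 4·14=56. Service 546; fixed 370; total 916.
{P1, P2}: #1→P1 11·12=132, #2→P2 3·24=72, #3→P1 2·6=12, #4→P1 3·21=63, #5→P1 5·8=40, #6→P2 4·25=100, #7→P1 12·14=168. Service 587; fixed 343; total 930.
{P1}: service 904 + fixed 79 = 983
{P1, P2, P3}: service 354 + fixed 634 = 988
No other subset beats 916.

Open P1 and P3; minimum total cost 916.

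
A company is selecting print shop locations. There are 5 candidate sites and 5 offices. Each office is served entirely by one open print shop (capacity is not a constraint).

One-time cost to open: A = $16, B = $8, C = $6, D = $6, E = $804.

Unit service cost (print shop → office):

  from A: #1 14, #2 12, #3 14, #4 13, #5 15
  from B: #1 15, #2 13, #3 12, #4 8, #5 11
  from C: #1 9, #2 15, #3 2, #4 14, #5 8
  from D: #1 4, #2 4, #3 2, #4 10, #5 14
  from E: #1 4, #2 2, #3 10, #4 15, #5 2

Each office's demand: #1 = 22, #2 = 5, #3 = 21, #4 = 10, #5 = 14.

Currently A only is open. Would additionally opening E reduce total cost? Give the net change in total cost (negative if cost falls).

No — net change +268 (cost rises by 268).

Current service cost with {A}: 1002.
Adding E: each office re-picks its cheapest; new service cost 466, saving 536.
Extra fixed cost: 804. Net change = 804 − 536 = 268.
(Totals: 1018 → 1286.)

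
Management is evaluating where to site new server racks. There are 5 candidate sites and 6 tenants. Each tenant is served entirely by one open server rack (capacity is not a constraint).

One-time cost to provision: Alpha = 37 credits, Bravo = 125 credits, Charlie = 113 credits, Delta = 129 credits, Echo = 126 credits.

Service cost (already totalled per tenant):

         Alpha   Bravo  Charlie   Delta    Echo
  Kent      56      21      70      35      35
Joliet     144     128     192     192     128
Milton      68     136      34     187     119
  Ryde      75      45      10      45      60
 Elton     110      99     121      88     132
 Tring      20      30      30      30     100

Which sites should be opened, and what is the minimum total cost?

For any fixed open set, each tenant goes to its cheapest open site; total = fixed + service.
{Alpha}: Kent→Alpha 56, Joliet→Alpha 144, Milton→Alpha 68, Ryde→Alpha 75, Elton→Alpha 110, Tring→Alpha 20. Service 473; fixed 37; total 510.
{Alpha, Charlie}: Kent→Alpha 56, Joliet→Alpha 144, Milton→Charlie 34, Ryde→Charlie 10, Elton→Alpha 110, Tring→Alpha 20. Service 374; fixed 150; total 524.
{Alpha, Bravo}: Kent→Bravo 21, Joliet→Bravo 128, Milton→Alpha 68, Ryde→Bravo 45, Elton→Bravo 99, Tring→Alpha 20. Service 381; fixed 162; total 543.
{Alpha, Bravo, Charlie, Delta, Echo}: service 301 + fixed 530 = 831
No other subset beats 510.

Open Alpha only; minimum total cost 510.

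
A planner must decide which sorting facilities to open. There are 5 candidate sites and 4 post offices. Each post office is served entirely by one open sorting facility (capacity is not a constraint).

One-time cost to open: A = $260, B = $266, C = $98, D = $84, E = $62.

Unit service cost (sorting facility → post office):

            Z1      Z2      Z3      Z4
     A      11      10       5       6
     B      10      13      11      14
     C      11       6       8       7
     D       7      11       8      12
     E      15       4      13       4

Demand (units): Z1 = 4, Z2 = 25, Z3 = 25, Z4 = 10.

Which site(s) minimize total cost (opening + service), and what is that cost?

Open D and E; minimum total cost 514.

For any fixed open set, each post office goes to its cheapest open site; total = fixed + service.
{D, E}: Z1→D 7·4=28, Z2→E 4·25=100, Z3→D 8·25=200, Z4→E 4·10=40. Service 368; fixed 146; total 514.
{C, E}: service 384 + fixed 160 = 544
{C}: service 464 + fixed 98 = 562
{A, B, C, D, E}: Z1→D 7·4=28, Z2→E 4·25=100, Z3→A 5·25=125, Z4→E 4·10=40. Service 293; fixed 770; total 1063.
No other subset beats 514.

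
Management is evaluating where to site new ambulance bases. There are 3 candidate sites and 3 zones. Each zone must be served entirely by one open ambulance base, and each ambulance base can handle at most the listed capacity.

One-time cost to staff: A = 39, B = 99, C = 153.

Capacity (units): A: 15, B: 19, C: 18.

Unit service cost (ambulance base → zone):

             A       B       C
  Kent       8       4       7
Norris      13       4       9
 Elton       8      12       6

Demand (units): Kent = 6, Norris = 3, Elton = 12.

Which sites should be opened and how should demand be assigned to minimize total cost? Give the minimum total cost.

Open {A, B}: Kent→B 4·6=24, Norris→B 4·3=12, Elton→A 8·12=96.
Loads: A carries 12/15, B carries 9/19. Service 132; fixed 138; total 270.
Next best feasible plan costs 297.

Minimum total cost: 270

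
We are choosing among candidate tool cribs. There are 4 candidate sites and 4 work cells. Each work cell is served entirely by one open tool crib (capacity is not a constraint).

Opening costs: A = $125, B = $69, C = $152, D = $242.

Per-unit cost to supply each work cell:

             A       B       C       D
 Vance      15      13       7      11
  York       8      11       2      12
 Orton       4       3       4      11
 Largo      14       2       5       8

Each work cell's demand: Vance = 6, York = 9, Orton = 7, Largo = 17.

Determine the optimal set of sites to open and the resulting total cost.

Open B only; minimum total cost 301.

For any fixed open set, each work cell goes to its cheapest open site; total = fixed + service.
{B}: Vance→B 13·6=78, York→B 11·9=99, Orton→B 3·7=21, Largo→B 2·17=34. Service 232; fixed 69; total 301.
{C}: Vance→C 7·6=42, York→C 2·9=18, Orton→C 4·7=28, Largo→C 5·17=85. Service 173; fixed 152; total 325.
{B, C}: service 115 + fixed 221 = 336
{A, B, C, D}: service 115 + fixed 588 = 703
No other subset beats 301.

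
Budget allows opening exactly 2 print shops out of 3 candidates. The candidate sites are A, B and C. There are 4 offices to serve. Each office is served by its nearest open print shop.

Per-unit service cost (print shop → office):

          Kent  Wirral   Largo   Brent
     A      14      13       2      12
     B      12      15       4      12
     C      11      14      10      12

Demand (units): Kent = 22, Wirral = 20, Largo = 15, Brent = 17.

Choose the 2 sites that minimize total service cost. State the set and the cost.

With exactly 2 open, each office uses its cheapest among the chosen.
{A, C}: Kent→C 11·22=242, Wirral→A 13·20=260, Largo→A 2·15=30, Brent→A 12·17=204. Service cost 736.
{A, B}: service cost 758
{B, C}: service cost 786
Among all 3 size-2 choices, {A, C} is lowest.

Choose A and C; total service cost 736.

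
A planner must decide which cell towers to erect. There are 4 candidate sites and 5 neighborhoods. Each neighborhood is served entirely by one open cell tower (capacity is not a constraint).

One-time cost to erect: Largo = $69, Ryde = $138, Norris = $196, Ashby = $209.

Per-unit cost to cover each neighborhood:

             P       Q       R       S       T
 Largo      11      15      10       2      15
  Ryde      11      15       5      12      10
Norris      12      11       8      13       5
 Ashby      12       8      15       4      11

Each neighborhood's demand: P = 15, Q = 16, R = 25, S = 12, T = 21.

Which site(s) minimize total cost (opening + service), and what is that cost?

Open Largo and Norris; minimum total cost 935.

For any fixed open set, each neighborhood goes to its cheapest open site; total = fixed + service.
{Largo, Norris}: P→Largo 11·15=165, Q→Norris 11·16=176, R→Norris 8·25=200, S→Largo 2·12=24, T→Norris 5·21=105. Service 670; fixed 265; total 935.
{Largo, Ryde}: P→Largo 11·15=165, Q→Largo 15·16=240, R→Ryde 5·25=125, S→Largo 2·12=24, T→Ryde 10·21=210. Service 764; fixed 207; total 971.
{Largo, Ryde, Norris}: service 595 + fixed 403 = 998
{Largo, Ryde, Norris, Ashby}: P→Largo 11·15=165, Q→Ashby 8·16=128, R→Ryde 5·25=125, S→Largo 2·12=24, T→Norris 5·21=105. Service 547; fixed 612; total 1159.
No other subset beats 935.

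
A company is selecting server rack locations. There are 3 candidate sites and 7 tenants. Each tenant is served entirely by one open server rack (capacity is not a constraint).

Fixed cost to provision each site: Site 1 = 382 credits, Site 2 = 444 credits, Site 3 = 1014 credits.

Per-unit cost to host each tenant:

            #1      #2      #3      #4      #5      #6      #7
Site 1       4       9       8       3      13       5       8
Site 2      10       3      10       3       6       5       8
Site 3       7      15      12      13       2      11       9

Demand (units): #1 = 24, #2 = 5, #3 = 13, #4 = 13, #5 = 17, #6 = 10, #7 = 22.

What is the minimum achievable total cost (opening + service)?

Minimum total cost: 1113

For any fixed open set, each tenant goes to its cheapest open site; total = fixed + service.
{Site 1}: #1→Site 1 4·24=96, #2→Site 1 9·5=45, #3→Site 1 8·13=104, #4→Site 1 3·13=39, #5→Site 1 13·17=221, #6→Site 1 5·10=50, #7→Site 1 8·22=176. Service 731; fixed 382; total 1113.
{Site 2}: #1→Site 2 10·24=240, #2→Site 2 3·5=15, #3→Site 2 10·13=130, #4→Site 2 3·13=39, #5→Site 2 6·17=102, #6→Site 2 5·10=50, #7→Site 2 8·22=176. Service 752; fixed 444; total 1196.
{Site 1, Site 2}: #1→Site 1 4·24=96, #2→Site 2 3·5=15, #3→Site 1 8·13=104, #4→Site 1 3·13=39, #5→Site 2 6·17=102, #6→Site 1 5·10=50, #7→Site 1 8·22=176. Service 582; fixed 826; total 1408.
{Site 1, Site 2, Site 3}: #1→Site 1 4·24=96, #2→Site 2 3·5=15, #3→Site 1 8·13=104, #4→Site 1 3·13=39, #5→Site 3 2·17=34, #6→Site 1 5·10=50, #7→Site 1 8·22=176. Service 514; fixed 1840; total 2354.
No other subset beats 1113.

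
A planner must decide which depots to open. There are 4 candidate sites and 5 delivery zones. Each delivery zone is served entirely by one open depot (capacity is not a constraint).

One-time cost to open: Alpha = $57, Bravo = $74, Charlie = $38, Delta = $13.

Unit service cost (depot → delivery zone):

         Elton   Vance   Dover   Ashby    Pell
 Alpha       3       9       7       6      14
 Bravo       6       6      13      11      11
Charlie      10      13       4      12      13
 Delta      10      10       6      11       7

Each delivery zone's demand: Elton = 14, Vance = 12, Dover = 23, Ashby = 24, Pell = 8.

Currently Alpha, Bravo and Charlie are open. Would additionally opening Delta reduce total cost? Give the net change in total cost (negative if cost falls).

Yes — net change −19 (cost falls by 19).

Current service cost with {Alpha, Bravo, Charlie}: 438.
Adding Delta: each delivery zone re-picks its cheapest; new service cost 406, saving 32.
Extra fixed cost: 13. Net change = 13 − 32 = -19.
(Totals: 607 → 588.)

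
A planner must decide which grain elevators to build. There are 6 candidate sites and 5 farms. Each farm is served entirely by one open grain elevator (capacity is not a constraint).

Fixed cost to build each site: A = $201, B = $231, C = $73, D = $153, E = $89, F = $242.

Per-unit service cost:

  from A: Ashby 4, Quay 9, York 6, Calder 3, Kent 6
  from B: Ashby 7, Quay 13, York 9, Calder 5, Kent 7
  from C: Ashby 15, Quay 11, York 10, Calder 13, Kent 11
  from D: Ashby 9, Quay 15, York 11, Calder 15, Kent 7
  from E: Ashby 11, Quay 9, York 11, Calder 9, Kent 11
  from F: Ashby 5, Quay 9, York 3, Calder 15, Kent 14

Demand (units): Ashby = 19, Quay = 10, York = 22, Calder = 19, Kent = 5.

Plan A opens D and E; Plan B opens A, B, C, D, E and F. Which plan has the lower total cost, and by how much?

Plan A: {D, E}: Ashby→D 9·19=171, Quay→E 9·10=90, York→D 11·22=242, Calder→E 9·19=171, Kent→D 7·5=35. Service 709; fixed 242; total 951.
Plan B: {A, B, C, D, E, F}: Ashby→A 4·19=76, Quay→A 9·10=90, York→F 3·22=66, Calder→A 3·19=57, Kent→A 6·5=30. Service 319; fixed 989; total 1308.
Difference: |951 − 1308| = 357.

Plan A is cheaper by 357.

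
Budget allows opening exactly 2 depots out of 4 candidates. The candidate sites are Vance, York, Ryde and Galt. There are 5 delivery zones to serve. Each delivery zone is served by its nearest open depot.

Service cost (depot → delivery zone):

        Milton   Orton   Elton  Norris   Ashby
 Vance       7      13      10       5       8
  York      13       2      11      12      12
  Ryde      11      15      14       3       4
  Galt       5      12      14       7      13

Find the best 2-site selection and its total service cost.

With exactly 2 open, each delivery zone uses its cheapest among the chosen.
{York, Ryde}: Milton→Ryde 11, Orton→York 2, Elton→York 11, Norris→Ryde 3, Ashby→Ryde 4. Service cost 31.
{Vance, York}: service cost 32
{Vance, Ryde}: service cost 37
Among all 6 size-2 choices, {York, Ryde} is lowest.

Choose York and Ryde; total service cost 31.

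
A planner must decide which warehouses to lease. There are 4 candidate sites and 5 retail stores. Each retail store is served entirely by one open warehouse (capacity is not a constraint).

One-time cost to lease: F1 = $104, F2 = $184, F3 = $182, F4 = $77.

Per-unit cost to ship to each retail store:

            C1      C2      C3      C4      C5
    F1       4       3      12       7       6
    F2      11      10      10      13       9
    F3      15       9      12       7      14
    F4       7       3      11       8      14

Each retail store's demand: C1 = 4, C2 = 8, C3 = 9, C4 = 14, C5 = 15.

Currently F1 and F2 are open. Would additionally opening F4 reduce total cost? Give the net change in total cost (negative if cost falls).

No — net change +77 (cost rises by 77).

Current service cost with {F1, F2}: 318.
Adding F4: each retail store re-picks its cheapest; new service cost 318, saving 0.
Extra fixed cost: 77. Net change = 77 − 0 = 77.
(Totals: 606 → 683.)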